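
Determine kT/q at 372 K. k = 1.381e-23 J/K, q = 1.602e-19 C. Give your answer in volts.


Step 1: kT = 1.381e-23 * 372 = 5.13732e-21 J
Step 2: Vt = kT/q = 5.13732e-21 / 1.602e-19
Step 3: Vt = 0.03207 V

0.03207


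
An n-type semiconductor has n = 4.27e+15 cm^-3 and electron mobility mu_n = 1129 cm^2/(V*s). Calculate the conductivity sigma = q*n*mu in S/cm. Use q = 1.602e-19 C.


Step 1: sigma = q * n * mu
Step 2: sigma = 1.602e-19 * 4.27e+15 * 1129
Step 3: sigma = 7.723e-01 S/cm

7.723e-01


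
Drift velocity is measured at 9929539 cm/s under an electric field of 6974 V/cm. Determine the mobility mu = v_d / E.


Step 1: mu = v_d / E
Step 2: mu = 9929539 / 6974
Step 3: mu = 1423.79 cm^2/(V*s)

1423.79


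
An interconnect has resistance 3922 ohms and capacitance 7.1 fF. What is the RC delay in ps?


Step 1: tau = R * C
Step 2: tau = 3922 * 7.1 fF = 3922 * 7.1e-15 F
Step 3: tau = 2.78462e-11 s = 27.8462 ps

27.8462


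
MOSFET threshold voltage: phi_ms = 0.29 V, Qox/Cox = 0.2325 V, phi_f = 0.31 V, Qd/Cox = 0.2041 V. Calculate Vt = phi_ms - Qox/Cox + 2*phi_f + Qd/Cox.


Step 1: Vt = phi_ms - Qox/Cox + 2*phi_f + Qd/Cox
Step 2: Vt = 0.29 - 0.2325 + 2*0.31 + 0.2041
Step 3: Vt = 0.29 - 0.2325 + 0.62 + 0.2041
Step 4: Vt = 0.8816 V

0.8816


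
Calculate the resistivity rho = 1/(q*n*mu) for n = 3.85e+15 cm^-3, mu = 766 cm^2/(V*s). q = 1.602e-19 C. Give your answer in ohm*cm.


Step 1: sigma = q * n * mu = 1.602e-19 * 3.85e+15 * 766 = 4.72446e-01 S/cm
Step 2: rho = 1 / sigma = 1 / 4.72446e-01 = 2.117 ohm*cm

2.117


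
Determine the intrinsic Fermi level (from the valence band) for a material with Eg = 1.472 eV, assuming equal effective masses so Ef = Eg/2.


Step 1: For an intrinsic semiconductor, the Fermi level sits at midgap.
Step 2: Ef = Eg / 2 = 1.472 / 2 = 0.736 eV

0.736


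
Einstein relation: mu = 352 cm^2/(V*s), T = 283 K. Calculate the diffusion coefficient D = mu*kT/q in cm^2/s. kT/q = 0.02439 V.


Step 1: D = mu * (kT/q)
Step 2: D = 352 * 0.02439
Step 3: D = 8.59 cm^2/s

8.59


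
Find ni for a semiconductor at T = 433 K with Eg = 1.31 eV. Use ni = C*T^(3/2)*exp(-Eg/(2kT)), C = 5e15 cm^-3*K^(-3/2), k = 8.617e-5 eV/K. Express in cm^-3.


Step 1: Compute kT = 8.617e-5 * 433 = 0.03731161 eV
Step 2: Exponent = -Eg/(2kT) = -1.31/(2*0.03731161) = -17.55486
Step 3: T^(3/2) = 433^1.5 = 9010.15
Step 4: ni = 5e15 * 9010.15 * exp(-17.55486) = 1.07e+12 cm^-3

1.07e+12


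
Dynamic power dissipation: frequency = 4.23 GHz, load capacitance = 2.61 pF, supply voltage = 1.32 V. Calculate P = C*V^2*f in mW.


Step 1: V^2 = 1.32^2 = 1.7424 V^2
Step 2: P = C*V^2*f = 2.61e-12 F * 1.7424 * 4.23e9 Hz
Step 3: P = 1.923661872e-02 W
Step 4: P = 19.237 mW

19.237


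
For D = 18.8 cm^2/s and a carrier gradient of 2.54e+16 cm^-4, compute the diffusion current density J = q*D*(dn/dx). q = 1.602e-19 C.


Step 1: J = q * D * (dn/dx)
Step 2: J = 1.602e-19 * 18.8 * 2.54e+16
Step 3: J = 7.65e-02 A/cm^2

7.65e-02


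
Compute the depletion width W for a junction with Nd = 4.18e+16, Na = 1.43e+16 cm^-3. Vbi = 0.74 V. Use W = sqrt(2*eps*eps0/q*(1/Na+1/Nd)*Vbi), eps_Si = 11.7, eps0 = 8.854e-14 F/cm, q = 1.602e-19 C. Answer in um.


Step 1: 1/Na + 1/Nd = 1/1.43e+16 + 1/4.18e+16 = 9.38535e-17
Step 2: 2*eps*eps0/q = 2*11.7*8.854e-14/1.602e-19 = 1.293281e+07
Step 3: W^2 = 1.293281e+07 * 9.38535e-17 * 0.74 = 8.98204e-10
Step 4: W = sqrt(8.98204e-10) = 2.997e-05 cm = 0.2997 um

0.2997


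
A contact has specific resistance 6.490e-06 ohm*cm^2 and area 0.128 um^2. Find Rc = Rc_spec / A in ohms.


Step 1: Convert area to cm^2: 0.128 um^2 = 1.2800e-09 cm^2
Step 2: Rc = Rc_spec / A = 6.490e-06 / 1.2800e-09
Step 3: Rc = 5.07e+03 ohms

5.07e+03


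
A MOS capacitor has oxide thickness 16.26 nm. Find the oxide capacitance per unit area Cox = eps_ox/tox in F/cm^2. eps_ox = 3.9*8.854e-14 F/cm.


Step 1: eps_ox = 3.9 * 8.854e-14 = 3.45306e-13 F/cm
Step 2: tox in cm = 16.26 nm * 1e-7 = 1.6260e-06 cm
Step 3: Cox = 3.45306e-13 / 1.6260e-06 = 2.12e-07 F/cm^2

2.12e-07


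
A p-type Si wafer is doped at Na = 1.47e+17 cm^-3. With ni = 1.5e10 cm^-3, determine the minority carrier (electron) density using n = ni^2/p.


Step 1: Majority hole concentration p ≈ Na = 1.47e+17 cm^-3
Step 2: n = ni^2 / Na = (1.5e10)^2 / 1.47e+17
Step 3: n = 1.53e+03 cm^-3

1.53e+03


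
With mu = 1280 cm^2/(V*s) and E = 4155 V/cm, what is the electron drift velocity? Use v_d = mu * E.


Step 1: v_d = mu * E
Step 2: v_d = 1280 * 4155 = 5318400
Step 3: v_d = 5.32e+06 cm/s

5.32e+06


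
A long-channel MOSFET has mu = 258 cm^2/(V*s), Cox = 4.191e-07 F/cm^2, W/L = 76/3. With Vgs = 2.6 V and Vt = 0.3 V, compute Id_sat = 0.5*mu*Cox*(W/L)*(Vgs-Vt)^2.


Step 1: Overdrive voltage Vov = Vgs - Vt = 2.6 - 0.3 = 2.3 V
Step 2: W/L = 76/3 = 25.3333
Step 3: Id = 0.5 * 258 * 4.191e-07 * 25.3333 * 2.3^2
Step 4: Id = 7.25e-03 A

7.25e-03


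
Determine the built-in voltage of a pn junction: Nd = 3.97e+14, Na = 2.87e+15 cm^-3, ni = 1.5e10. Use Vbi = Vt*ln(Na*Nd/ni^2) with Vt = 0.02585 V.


Step 1: Compute Na*Nd/ni^2 = 2.87e+15 * 3.97e+14 / (1.5e10)^2 = 5.0640e+09
Step 2: ln(5.0640e+09) = 22.3454
Step 3: Vbi = 0.02585 * 22.3454 = 0.578 V

0.578


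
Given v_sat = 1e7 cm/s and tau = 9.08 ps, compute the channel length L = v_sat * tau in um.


Step 1: tau in seconds = 9.08 ps * 1e-12 = 9.0800e-12 s
Step 2: L = v_sat * tau = 1e7 * 9.0800e-12 = 9.0800e-05 cm
Step 3: L in um = 9.0800e-05 * 1e4 = 0.908 um

0.908


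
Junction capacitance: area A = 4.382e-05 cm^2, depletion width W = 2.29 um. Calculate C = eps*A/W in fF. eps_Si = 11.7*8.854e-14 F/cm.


Step 1: eps_Si = 11.7 * 8.854e-14 = 1.035918e-12 F/cm
Step 2: W in cm = 2.29 * 1e-4 = 2.29e-04 cm
Step 3: C = 1.035918e-12 * 4.382e-05 / 2.29e-04 = 1.982268e-13 F
Step 4: C = 198.23 fF

198.23


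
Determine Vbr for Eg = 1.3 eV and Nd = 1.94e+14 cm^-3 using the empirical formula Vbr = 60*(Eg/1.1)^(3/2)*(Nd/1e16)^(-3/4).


Step 1: Eg/1.1 = 1.3/1.1 = 1.181818
Step 2: (Eg/1.1)^1.5 = 1.181818^1.5 = 1.284772
Step 3: (Nd/1e16)^(-0.75) = (0.0194)^(-0.75) = 19.237503
Step 4: Vbr = 60 * 1.284772 * 19.237503 = 1482.9 V

1482.9


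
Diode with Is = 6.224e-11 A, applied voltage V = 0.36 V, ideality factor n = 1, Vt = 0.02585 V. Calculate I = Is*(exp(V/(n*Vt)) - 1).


Step 1: V/(n*Vt) = 0.36/(1*0.02585) = 13.9265
Step 2: exp(13.9265) = 1.1174e+06
Step 3: I = 6.224e-11 * (1.1174e+06 - 1) = 6.95e-05 A

6.95e-05


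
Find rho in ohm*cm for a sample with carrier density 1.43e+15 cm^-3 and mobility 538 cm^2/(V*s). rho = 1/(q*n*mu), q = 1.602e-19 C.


Step 1: sigma = q * n * mu = 1.602e-19 * 1.43e+15 * 538 = 1.23248e-01 S/cm
Step 2: rho = 1 / sigma = 1 / 1.23248e-01 = 8.114 ohm*cm

8.114


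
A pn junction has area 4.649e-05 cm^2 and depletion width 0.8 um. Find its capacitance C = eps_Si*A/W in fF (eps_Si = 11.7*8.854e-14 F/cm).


Step 1: eps_Si = 11.7 * 8.854e-14 = 1.035918e-12 F/cm
Step 2: W in cm = 0.8 * 1e-4 = 8.00e-05 cm
Step 3: C = 1.035918e-12 * 4.649e-05 / 8.00e-05 = 6.019978e-13 F
Step 4: C = 602.0 fF

602.0


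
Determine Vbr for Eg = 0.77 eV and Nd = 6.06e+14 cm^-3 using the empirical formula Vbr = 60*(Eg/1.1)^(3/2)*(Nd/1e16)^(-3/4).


Step 1: Eg/1.1 = 0.77/1.1 = 0.700000
Step 2: (Eg/1.1)^1.5 = 0.700000^1.5 = 0.585662
Step 3: (Nd/1e16)^(-0.75) = (0.0606)^(-0.75) = 8.187391
Step 4: Vbr = 60 * 0.585662 * 8.187391 = 287.7 V

287.7


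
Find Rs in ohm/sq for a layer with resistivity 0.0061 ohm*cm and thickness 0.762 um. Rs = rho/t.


Step 1: Convert thickness to cm: t = 0.762 um = 7.6200e-05 cm
Step 2: Rs = rho / t = 0.0061 / 7.6200e-05
Step 3: Rs = 80.1 ohm/sq

80.1


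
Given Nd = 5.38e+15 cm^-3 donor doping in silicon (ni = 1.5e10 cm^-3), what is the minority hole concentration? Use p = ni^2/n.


Step 1: Since Nd >> ni, n ≈ Nd = 5.38e+15 cm^-3
Step 2: p = ni^2 / n = (1.5e10)^2 / 5.38e+15
Step 3: p = 2.25e20 / 5.38e+15 = 4.18e+04 cm^-3

4.18e+04


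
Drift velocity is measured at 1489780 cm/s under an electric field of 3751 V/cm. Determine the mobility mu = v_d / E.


Step 1: mu = v_d / E
Step 2: mu = 1489780 / 3751
Step 3: mu = 397.17 cm^2/(V*s)

397.17


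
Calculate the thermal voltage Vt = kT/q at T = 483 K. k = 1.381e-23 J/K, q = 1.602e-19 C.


Step 1: kT = 1.381e-23 * 483 = 6.67023e-21 J
Step 2: Vt = kT/q = 6.67023e-21 / 1.602e-19
Step 3: Vt = 0.04164 V

0.04164


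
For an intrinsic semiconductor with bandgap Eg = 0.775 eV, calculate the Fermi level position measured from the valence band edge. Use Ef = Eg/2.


Step 1: For an intrinsic semiconductor, the Fermi level sits at midgap.
Step 2: Ef = Eg / 2 = 0.775 / 2 = 0.3875 eV

0.3875


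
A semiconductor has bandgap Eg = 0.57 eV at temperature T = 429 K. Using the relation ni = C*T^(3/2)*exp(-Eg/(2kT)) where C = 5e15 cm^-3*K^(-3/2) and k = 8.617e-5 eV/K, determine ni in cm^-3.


Step 1: Compute kT = 8.617e-5 * 429 = 0.03696693 eV
Step 2: Exponent = -Eg/(2kT) = -0.57/(2*0.03696693) = -7.70959
Step 3: T^(3/2) = 429^1.5 = 8885.58
Step 4: ni = 5e15 * 8885.58 * exp(-7.70959) = 1.99e+16 cm^-3

1.99e+16


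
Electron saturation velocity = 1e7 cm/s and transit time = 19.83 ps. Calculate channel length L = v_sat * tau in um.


Step 1: tau in seconds = 19.83 ps * 1e-12 = 1.9830e-11 s
Step 2: L = v_sat * tau = 1e7 * 1.9830e-11 = 1.9830e-04 cm
Step 3: L in um = 1.9830e-04 * 1e4 = 1.983 um

1.983


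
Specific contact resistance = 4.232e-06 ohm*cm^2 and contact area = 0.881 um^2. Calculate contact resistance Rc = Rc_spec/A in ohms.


Step 1: Convert area to cm^2: 0.881 um^2 = 8.8100e-09 cm^2
Step 2: Rc = Rc_spec / A = 4.232e-06 / 8.8100e-09
Step 3: Rc = 4.80e+02 ohms

4.80e+02


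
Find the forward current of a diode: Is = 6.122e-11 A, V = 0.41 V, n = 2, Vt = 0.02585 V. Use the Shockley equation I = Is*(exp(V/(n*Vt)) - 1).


Step 1: V/(n*Vt) = 0.41/(2*0.02585) = 7.9304
Step 2: exp(7.9304) = 2.7805e+03
Step 3: I = 6.122e-11 * (2.7805e+03 - 1) = 1.70e-07 A

1.70e-07


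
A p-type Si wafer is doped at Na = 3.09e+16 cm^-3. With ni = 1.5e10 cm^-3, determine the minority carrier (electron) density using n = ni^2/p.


Step 1: Majority hole concentration p ≈ Na = 3.09e+16 cm^-3
Step 2: n = ni^2 / Na = (1.5e10)^2 / 3.09e+16
Step 3: n = 7.28e+03 cm^-3

7.28e+03


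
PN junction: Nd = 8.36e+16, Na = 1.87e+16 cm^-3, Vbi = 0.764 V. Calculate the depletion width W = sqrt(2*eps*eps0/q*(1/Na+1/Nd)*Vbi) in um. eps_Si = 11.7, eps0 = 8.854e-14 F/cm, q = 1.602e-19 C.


Step 1: 1/Na + 1/Nd = 1/1.87e+16 + 1/8.36e+16 = 6.54377e-17
Step 2: 2*eps*eps0/q = 2*11.7*8.854e-14/1.602e-19 = 1.293281e+07
Step 3: W^2 = 1.293281e+07 * 6.54377e-17 * 0.764 = 6.46568e-10
Step 4: W = sqrt(6.46568e-10) = 2.543e-05 cm = 0.2543 um

0.2543


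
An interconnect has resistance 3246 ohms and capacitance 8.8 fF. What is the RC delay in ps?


Step 1: tau = R * C
Step 2: tau = 3246 * 8.8 fF = 3246 * 8.8e-15 F
Step 3: tau = 2.85648e-11 s = 28.5648 ps

28.5648


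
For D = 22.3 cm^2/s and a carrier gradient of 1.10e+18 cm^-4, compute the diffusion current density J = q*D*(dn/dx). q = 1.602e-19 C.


Step 1: J = q * D * (dn/dx)
Step 2: J = 1.602e-19 * 22.3 * 1.10e+18
Step 3: J = 3.93e+00 A/cm^2

3.93e+00


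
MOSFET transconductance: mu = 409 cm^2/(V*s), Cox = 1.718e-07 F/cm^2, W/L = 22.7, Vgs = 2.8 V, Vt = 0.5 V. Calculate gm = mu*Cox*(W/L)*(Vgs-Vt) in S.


Step 1: Vov = Vgs - Vt = 2.8 - 0.5 = 2.3 V
Step 2: gm = mu * Cox * (W/L) * Vov
Step 3: gm = 409 * 1.718e-07 * 22.7 * 2.3 = 3.67e-03 S

3.67e-03


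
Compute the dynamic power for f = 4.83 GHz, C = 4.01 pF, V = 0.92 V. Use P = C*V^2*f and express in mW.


Step 1: V^2 = 0.92^2 = 0.8464 V^2
Step 2: P = C*V^2*f = 4.01e-12 F * 0.8464 * 4.83e9 Hz
Step 3: P = 1.639332912e-02 W
Step 4: P = 16.393 mW

16.393


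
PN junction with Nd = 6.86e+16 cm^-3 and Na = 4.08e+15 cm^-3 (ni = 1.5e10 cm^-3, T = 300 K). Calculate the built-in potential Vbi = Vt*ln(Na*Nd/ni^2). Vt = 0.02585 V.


Step 1: Compute Na*Nd/ni^2 = 4.08e+15 * 6.86e+16 / (1.5e10)^2 = 1.2439e+12
Step 2: ln(1.2439e+12) = 27.8493
Step 3: Vbi = 0.02585 * 27.8493 = 0.72 V

0.72


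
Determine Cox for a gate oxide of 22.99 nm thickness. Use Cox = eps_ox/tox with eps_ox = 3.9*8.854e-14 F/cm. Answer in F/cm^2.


Step 1: eps_ox = 3.9 * 8.854e-14 = 3.45306e-13 F/cm
Step 2: tox in cm = 22.99 nm * 1e-7 = 2.2990e-06 cm
Step 3: Cox = 3.45306e-13 / 2.2990e-06 = 1.50e-07 F/cm^2

1.50e-07


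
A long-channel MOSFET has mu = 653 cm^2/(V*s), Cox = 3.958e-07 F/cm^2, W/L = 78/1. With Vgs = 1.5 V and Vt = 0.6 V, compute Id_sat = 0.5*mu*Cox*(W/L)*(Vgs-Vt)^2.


Step 1: Overdrive voltage Vov = Vgs - Vt = 1.5 - 0.6 = 0.9 V
Step 2: W/L = 78/1 = 78
Step 3: Id = 0.5 * 653 * 3.958e-07 * 78 * 0.9^2
Step 4: Id = 8.16e-03 A

8.16e-03


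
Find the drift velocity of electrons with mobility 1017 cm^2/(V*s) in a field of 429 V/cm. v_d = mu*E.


Step 1: v_d = mu * E
Step 2: v_d = 1017 * 429 = 436293
Step 3: v_d = 4.36e+05 cm/s

4.36e+05


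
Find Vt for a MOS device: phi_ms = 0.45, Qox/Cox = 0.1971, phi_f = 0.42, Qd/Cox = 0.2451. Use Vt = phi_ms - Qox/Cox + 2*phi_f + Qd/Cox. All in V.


Step 1: Vt = phi_ms - Qox/Cox + 2*phi_f + Qd/Cox
Step 2: Vt = 0.45 - 0.1971 + 2*0.42 + 0.2451
Step 3: Vt = 0.45 - 0.1971 + 0.84 + 0.2451
Step 4: Vt = 1.338 V

1.338


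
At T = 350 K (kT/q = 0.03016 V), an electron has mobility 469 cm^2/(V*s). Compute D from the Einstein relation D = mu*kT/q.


Step 1: D = mu * (kT/q)
Step 2: D = 469 * 0.03016
Step 3: D = 14.15 cm^2/s

14.15


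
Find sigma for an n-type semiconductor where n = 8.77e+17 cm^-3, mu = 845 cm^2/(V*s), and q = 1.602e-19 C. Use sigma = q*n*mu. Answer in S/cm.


Step 1: sigma = q * n * mu
Step 2: sigma = 1.602e-19 * 8.77e+17 * 845
Step 3: sigma = 1.187e+02 S/cm

1.187e+02


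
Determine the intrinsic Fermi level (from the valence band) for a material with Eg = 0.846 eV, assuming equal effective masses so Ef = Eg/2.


Step 1: For an intrinsic semiconductor, the Fermi level sits at midgap.
Step 2: Ef = Eg / 2 = 0.846 / 2 = 0.423 eV

0.423


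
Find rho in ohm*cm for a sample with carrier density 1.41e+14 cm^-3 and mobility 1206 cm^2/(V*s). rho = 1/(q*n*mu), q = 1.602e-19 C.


Step 1: sigma = q * n * mu = 1.602e-19 * 1.41e+14 * 1206 = 2.72414e-02 S/cm
Step 2: rho = 1 / sigma = 1 / 2.72414e-02 = 36.71 ohm*cm

36.71


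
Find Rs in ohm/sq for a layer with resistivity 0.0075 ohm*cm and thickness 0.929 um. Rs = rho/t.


Step 1: Convert thickness to cm: t = 0.929 um = 9.2900e-05 cm
Step 2: Rs = rho / t = 0.0075 / 9.2900e-05
Step 3: Rs = 80.7 ohm/sq

80.7


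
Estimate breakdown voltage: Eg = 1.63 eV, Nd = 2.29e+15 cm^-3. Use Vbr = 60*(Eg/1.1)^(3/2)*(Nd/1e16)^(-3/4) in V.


Step 1: Eg/1.1 = 1.63/1.1 = 1.481818
Step 2: (Eg/1.1)^1.5 = 1.481818^1.5 = 1.803816
Step 3: (Nd/1e16)^(-0.75) = (0.229)^(-0.75) = 3.020810
Step 4: Vbr = 60 * 1.803816 * 3.020810 = 326.9 V

326.9


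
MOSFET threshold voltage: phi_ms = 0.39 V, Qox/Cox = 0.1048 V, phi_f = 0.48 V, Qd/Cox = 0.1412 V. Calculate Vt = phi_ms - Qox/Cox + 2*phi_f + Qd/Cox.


Step 1: Vt = phi_ms - Qox/Cox + 2*phi_f + Qd/Cox
Step 2: Vt = 0.39 - 0.1048 + 2*0.48 + 0.1412
Step 3: Vt = 0.39 - 0.1048 + 0.96 + 0.1412
Step 4: Vt = 1.3864 V

1.3864


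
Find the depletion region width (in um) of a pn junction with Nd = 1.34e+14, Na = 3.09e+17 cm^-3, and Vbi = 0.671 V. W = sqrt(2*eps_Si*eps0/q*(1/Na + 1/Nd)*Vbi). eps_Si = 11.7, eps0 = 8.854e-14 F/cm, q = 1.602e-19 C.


Step 1: 1/Na + 1/Nd = 1/3.09e+17 + 1/1.34e+14 = 7.46592e-15
Step 2: 2*eps*eps0/q = 2*11.7*8.854e-14/1.602e-19 = 1.293281e+07
Step 3: W^2 = 1.293281e+07 * 7.46592e-15 * 0.671 = 6.47886e-08
Step 4: W = sqrt(6.47886e-08) = 2.545e-04 cm = 2.545 um

2.545


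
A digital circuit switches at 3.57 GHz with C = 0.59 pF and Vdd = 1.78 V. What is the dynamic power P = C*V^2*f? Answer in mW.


Step 1: V^2 = 1.78^2 = 3.1684 V^2
Step 2: P = C*V^2*f = 0.59e-12 F * 3.1684 * 3.57e9 Hz
Step 3: P = 6.67360092e-03 W
Step 4: P = 6.674 mW

6.674


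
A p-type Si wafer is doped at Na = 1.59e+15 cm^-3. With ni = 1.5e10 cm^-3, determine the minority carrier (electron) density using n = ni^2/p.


Step 1: Majority hole concentration p ≈ Na = 1.59e+15 cm^-3
Step 2: n = ni^2 / Na = (1.5e10)^2 / 1.59e+15
Step 3: n = 1.42e+05 cm^-3

1.42e+05


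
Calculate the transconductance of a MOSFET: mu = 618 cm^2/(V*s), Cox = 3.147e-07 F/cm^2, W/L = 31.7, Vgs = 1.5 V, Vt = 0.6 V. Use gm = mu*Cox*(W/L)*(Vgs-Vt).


Step 1: Vov = Vgs - Vt = 1.5 - 0.6 = 0.9 V
Step 2: gm = mu * Cox * (W/L) * Vov
Step 3: gm = 618 * 3.147e-07 * 31.7 * 0.9 = 5.55e-03 S

5.55e-03


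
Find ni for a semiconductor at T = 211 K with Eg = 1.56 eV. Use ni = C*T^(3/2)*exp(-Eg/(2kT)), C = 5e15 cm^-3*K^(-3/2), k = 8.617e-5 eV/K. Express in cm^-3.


Step 1: Compute kT = 8.617e-5 * 211 = 0.01818187 eV
Step 2: Exponent = -Eg/(2kT) = -1.56/(2*0.01818187) = -42.89988
Step 3: T^(3/2) = 211^1.5 = 3064.95
Step 4: ni = 5e15 * 3064.95 * exp(-42.89988) = 3.58e+00 cm^-3

3.58e+00


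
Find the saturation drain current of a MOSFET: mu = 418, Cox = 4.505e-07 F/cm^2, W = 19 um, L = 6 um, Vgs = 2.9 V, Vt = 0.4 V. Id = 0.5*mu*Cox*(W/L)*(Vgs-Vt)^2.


Step 1: Overdrive voltage Vov = Vgs - Vt = 2.9 - 0.4 = 2.5 V
Step 2: W/L = 19/6 = 3.16667
Step 3: Id = 0.5 * 418 * 4.505e-07 * 3.16667 * 2.5^2
Step 4: Id = 1.86e-03 A

1.86e-03


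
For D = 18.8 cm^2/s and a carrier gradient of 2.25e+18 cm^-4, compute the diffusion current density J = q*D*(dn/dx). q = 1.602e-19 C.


Step 1: J = q * D * (dn/dx)
Step 2: J = 1.602e-19 * 18.8 * 2.25e+18
Step 3: J = 6.78e+00 A/cm^2

6.78e+00


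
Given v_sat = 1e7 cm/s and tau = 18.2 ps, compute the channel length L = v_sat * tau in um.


Step 1: tau in seconds = 18.2 ps * 1e-12 = 1.8200e-11 s
Step 2: L = v_sat * tau = 1e7 * 1.8200e-11 = 1.8200e-04 cm
Step 3: L in um = 1.8200e-04 * 1e4 = 1.82 um

1.82


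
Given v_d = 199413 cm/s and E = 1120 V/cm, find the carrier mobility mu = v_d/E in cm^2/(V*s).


Step 1: mu = v_d / E
Step 2: mu = 199413 / 1120
Step 3: mu = 178.05 cm^2/(V*s)

178.05


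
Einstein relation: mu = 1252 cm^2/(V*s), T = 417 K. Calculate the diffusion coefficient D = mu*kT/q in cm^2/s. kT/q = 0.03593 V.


Step 1: D = mu * (kT/q)
Step 2: D = 1252 * 0.03593
Step 3: D = 44.98 cm^2/s

44.98


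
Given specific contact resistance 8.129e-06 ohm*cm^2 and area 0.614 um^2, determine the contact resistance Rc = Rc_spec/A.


Step 1: Convert area to cm^2: 0.614 um^2 = 6.1400e-09 cm^2
Step 2: Rc = Rc_spec / A = 8.129e-06 / 6.1400e-09
Step 3: Rc = 1.32e+03 ohms

1.32e+03


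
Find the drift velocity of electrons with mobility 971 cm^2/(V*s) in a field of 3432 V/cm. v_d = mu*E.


Step 1: v_d = mu * E
Step 2: v_d = 971 * 3432 = 3332472
Step 3: v_d = 3.33e+06 cm/s

3.33e+06


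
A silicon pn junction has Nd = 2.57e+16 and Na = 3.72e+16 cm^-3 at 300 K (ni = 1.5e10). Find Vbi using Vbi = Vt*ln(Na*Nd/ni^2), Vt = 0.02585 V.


Step 1: Compute Na*Nd/ni^2 = 3.72e+16 * 2.57e+16 / (1.5e10)^2 = 4.2491e+12
Step 2: ln(4.2491e+12) = 29.0777
Step 3: Vbi = 0.02585 * 29.0777 = 0.752 V

0.752


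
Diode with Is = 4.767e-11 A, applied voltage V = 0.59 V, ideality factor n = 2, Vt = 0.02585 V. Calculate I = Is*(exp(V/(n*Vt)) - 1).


Step 1: V/(n*Vt) = 0.59/(2*0.02585) = 11.4120
Step 2: exp(11.4120) = 9.0400e+04
Step 3: I = 4.767e-11 * (9.0400e+04 - 1) = 4.31e-06 A

4.31e-06


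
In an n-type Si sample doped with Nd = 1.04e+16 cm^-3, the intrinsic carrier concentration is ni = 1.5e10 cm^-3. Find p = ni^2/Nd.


Step 1: Since Nd >> ni, n ≈ Nd = 1.04e+16 cm^-3
Step 2: p = ni^2 / n = (1.5e10)^2 / 1.04e+16
Step 3: p = 2.25e20 / 1.04e+16 = 2.16e+04 cm^-3

2.16e+04


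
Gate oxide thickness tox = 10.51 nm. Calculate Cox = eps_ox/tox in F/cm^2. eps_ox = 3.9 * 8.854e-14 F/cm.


Step 1: eps_ox = 3.9 * 8.854e-14 = 3.45306e-13 F/cm
Step 2: tox in cm = 10.51 nm * 1e-7 = 1.0510e-06 cm
Step 3: Cox = 3.45306e-13 / 1.0510e-06 = 3.29e-07 F/cm^2

3.29e-07


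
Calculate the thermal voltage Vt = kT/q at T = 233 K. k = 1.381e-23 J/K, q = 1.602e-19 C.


Step 1: kT = 1.381e-23 * 233 = 3.21773e-21 J
Step 2: Vt = kT/q = 3.21773e-21 / 1.602e-19
Step 3: Vt = 0.02009 V

0.02009


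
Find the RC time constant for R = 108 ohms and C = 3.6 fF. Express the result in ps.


Step 1: tau = R * C
Step 2: tau = 108 * 3.6 fF = 108 * 3.6e-15 F
Step 3: tau = 3.888e-13 s = 0.3888 ps

0.3888


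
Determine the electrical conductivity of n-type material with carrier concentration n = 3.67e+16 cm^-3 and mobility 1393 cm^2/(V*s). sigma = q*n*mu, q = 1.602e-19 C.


Step 1: sigma = q * n * mu
Step 2: sigma = 1.602e-19 * 3.67e+16 * 1393
Step 3: sigma = 8.190e+00 S/cm

8.190e+00


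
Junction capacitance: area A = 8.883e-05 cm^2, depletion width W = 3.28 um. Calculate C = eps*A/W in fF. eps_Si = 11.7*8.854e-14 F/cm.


Step 1: eps_Si = 11.7 * 8.854e-14 = 1.035918e-12 F/cm
Step 2: W in cm = 3.28 * 1e-4 = 3.28e-04 cm
Step 3: C = 1.035918e-12 * 8.883e-05 / 3.28e-04 = 2.805506e-13 F
Step 4: C = 280.55 fF

280.55


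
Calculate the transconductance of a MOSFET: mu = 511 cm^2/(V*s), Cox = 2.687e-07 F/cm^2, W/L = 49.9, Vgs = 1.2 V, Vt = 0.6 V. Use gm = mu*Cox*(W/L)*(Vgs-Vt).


Step 1: Vov = Vgs - Vt = 1.2 - 0.6 = 0.6 V
Step 2: gm = mu * Cox * (W/L) * Vov
Step 3: gm = 511 * 2.687e-07 * 49.9 * 0.6 = 4.11e-03 S

4.11e-03


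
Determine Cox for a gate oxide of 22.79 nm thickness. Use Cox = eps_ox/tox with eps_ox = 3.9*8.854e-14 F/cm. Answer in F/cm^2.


Step 1: eps_ox = 3.9 * 8.854e-14 = 3.45306e-13 F/cm
Step 2: tox in cm = 22.79 nm * 1e-7 = 2.2790e-06 cm
Step 3: Cox = 3.45306e-13 / 2.2790e-06 = 1.52e-07 F/cm^2

1.52e-07


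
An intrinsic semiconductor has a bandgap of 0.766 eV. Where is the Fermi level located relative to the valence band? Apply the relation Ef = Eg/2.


Step 1: For an intrinsic semiconductor, the Fermi level sits at midgap.
Step 2: Ef = Eg / 2 = 0.766 / 2 = 0.383 eV

0.383


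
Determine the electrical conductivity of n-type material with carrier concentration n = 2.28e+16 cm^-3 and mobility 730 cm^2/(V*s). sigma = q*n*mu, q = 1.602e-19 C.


Step 1: sigma = q * n * mu
Step 2: sigma = 1.602e-19 * 2.28e+16 * 730
Step 3: sigma = 2.666e+00 S/cm

2.666e+00


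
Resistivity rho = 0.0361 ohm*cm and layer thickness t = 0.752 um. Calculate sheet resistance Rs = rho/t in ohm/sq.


Step 1: Convert thickness to cm: t = 0.752 um = 7.5200e-05 cm
Step 2: Rs = rho / t = 0.0361 / 7.5200e-05
Step 3: Rs = 480.1 ohm/sq

480.1


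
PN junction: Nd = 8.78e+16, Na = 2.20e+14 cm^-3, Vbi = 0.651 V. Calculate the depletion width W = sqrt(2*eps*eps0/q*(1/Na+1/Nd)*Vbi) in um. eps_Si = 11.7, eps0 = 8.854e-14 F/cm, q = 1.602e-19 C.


Step 1: 1/Na + 1/Nd = 1/2.20e+14 + 1/8.78e+16 = 4.55684e-15
Step 2: 2*eps*eps0/q = 2*11.7*8.854e-14/1.602e-19 = 1.293281e+07
Step 3: W^2 = 1.293281e+07 * 4.55684e-15 * 0.651 = 3.83652e-08
Step 4: W = sqrt(3.83652e-08) = 1.959e-04 cm = 1.959 um

1.959


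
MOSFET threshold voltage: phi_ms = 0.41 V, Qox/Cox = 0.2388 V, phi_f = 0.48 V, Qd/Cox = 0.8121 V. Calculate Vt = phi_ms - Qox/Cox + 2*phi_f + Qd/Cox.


Step 1: Vt = phi_ms - Qox/Cox + 2*phi_f + Qd/Cox
Step 2: Vt = 0.41 - 0.2388 + 2*0.48 + 0.8121
Step 3: Vt = 0.41 - 0.2388 + 0.96 + 0.8121
Step 4: Vt = 1.9433 V

1.9433


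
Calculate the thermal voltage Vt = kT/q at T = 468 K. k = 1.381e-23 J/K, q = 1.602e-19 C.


Step 1: kT = 1.381e-23 * 468 = 6.46308e-21 J
Step 2: Vt = kT/q = 6.46308e-21 / 1.602e-19
Step 3: Vt = 0.04034 V

0.04034


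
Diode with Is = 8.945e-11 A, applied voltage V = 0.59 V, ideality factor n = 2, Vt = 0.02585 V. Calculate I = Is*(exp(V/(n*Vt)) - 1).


Step 1: V/(n*Vt) = 0.59/(2*0.02585) = 11.4120
Step 2: exp(11.4120) = 9.0400e+04
Step 3: I = 8.945e-11 * (9.0400e+04 - 1) = 8.09e-06 A

8.09e-06


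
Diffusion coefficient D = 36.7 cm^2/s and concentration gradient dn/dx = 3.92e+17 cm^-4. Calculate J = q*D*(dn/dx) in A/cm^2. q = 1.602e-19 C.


Step 1: J = q * D * (dn/dx)
Step 2: J = 1.602e-19 * 36.7 * 3.92e+17
Step 3: J = 2.30e+00 A/cm^2

2.30e+00


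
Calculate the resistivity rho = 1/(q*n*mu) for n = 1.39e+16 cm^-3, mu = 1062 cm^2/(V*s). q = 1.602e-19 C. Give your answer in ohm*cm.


Step 1: sigma = q * n * mu = 1.602e-19 * 1.39e+16 * 1062 = 2.36484e+00 S/cm
Step 2: rho = 1 / sigma = 1 / 2.36484e+00 = 0.4229 ohm*cm

0.4229


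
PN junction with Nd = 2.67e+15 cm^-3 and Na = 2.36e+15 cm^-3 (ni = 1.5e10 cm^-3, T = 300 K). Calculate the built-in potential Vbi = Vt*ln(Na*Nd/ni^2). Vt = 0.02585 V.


Step 1: Compute Na*Nd/ni^2 = 2.36e+15 * 2.67e+15 / (1.5e10)^2 = 2.8005e+10
Step 2: ln(2.8005e+10) = 24.0556
Step 3: Vbi = 0.02585 * 24.0556 = 0.622 V

0.622


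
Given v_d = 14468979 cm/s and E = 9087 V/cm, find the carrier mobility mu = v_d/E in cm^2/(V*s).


Step 1: mu = v_d / E
Step 2: mu = 14468979 / 9087
Step 3: mu = 1592.27 cm^2/(V*s)

1592.27


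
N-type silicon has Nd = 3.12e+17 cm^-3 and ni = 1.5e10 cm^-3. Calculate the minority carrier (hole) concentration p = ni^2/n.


Step 1: Since Nd >> ni, n ≈ Nd = 3.12e+17 cm^-3
Step 2: p = ni^2 / n = (1.5e10)^2 / 3.12e+17
Step 3: p = 2.25e20 / 3.12e+17 = 7.21e+02 cm^-3

7.21e+02


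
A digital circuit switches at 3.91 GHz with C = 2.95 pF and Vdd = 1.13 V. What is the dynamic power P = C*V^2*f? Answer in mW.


Step 1: V^2 = 1.13^2 = 1.2769 V^2
Step 2: P = C*V^2*f = 2.95e-12 F * 1.2769 * 3.91e9 Hz
Step 3: P = 1.472840305e-02 W
Step 4: P = 14.728 mW

14.728


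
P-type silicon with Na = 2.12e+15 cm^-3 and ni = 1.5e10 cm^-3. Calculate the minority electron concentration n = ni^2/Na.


Step 1: Majority hole concentration p ≈ Na = 2.12e+15 cm^-3
Step 2: n = ni^2 / Na = (1.5e10)^2 / 2.12e+15
Step 3: n = 1.06e+05 cm^-3

1.06e+05


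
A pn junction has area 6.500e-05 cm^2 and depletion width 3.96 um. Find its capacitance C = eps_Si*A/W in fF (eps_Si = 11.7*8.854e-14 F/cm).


Step 1: eps_Si = 11.7 * 8.854e-14 = 1.035918e-12 F/cm
Step 2: W in cm = 3.96 * 1e-4 = 3.96e-04 cm
Step 3: C = 1.035918e-12 * 6.500e-05 / 3.96e-04 = 1.700370e-13 F
Step 4: C = 170.04 fF

170.04


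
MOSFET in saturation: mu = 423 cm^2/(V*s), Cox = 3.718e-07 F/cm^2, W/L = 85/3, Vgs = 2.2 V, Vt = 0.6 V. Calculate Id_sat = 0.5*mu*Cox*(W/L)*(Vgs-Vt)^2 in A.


Step 1: Overdrive voltage Vov = Vgs - Vt = 2.2 - 0.6 = 1.6 V
Step 2: W/L = 85/3 = 28.3333
Step 3: Id = 0.5 * 423 * 3.718e-07 * 28.3333 * 1.6^2
Step 4: Id = 5.70e-03 A

5.70e-03


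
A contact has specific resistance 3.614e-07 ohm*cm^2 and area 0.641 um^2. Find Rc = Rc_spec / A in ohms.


Step 1: Convert area to cm^2: 0.641 um^2 = 6.4100e-09 cm^2
Step 2: Rc = Rc_spec / A = 3.614e-07 / 6.4100e-09
Step 3: Rc = 5.64e+01 ohms

5.64e+01


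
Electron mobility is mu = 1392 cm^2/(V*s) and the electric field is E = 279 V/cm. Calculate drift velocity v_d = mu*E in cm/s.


Step 1: v_d = mu * E
Step 2: v_d = 1392 * 279 = 388368
Step 3: v_d = 3.88e+05 cm/s

3.88e+05


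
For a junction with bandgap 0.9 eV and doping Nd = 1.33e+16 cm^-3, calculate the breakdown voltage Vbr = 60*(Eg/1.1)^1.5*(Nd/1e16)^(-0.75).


Step 1: Eg/1.1 = 0.9/1.1 = 0.818182
Step 2: (Eg/1.1)^1.5 = 0.818182^1.5 = 0.740074
Step 3: (Nd/1e16)^(-0.75) = (1.33)^(-0.75) = 0.807442
Step 4: Vbr = 60 * 0.740074 * 0.807442 = 35.9 V

35.9


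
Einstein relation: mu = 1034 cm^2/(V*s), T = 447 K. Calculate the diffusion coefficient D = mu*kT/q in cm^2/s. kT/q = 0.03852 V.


Step 1: D = mu * (kT/q)
Step 2: D = 1034 * 0.03852
Step 3: D = 39.83 cm^2/s

39.83


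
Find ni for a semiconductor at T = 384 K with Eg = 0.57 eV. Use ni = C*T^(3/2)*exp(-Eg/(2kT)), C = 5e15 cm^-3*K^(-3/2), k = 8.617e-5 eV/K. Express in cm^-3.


Step 1: Compute kT = 8.617e-5 * 384 = 0.03308928 eV
Step 2: Exponent = -Eg/(2kT) = -0.57/(2*0.03308928) = -8.61306
Step 3: T^(3/2) = 384^1.5 = 7524.83
Step 4: ni = 5e15 * 7524.83 * exp(-8.61306) = 6.84e+15 cm^-3

6.84e+15


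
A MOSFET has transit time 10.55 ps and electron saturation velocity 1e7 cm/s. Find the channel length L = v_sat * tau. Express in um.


Step 1: tau in seconds = 10.55 ps * 1e-12 = 1.0550e-11 s
Step 2: L = v_sat * tau = 1e7 * 1.0550e-11 = 1.0550e-04 cm
Step 3: L in um = 1.0550e-04 * 1e4 = 1.055 um

1.055


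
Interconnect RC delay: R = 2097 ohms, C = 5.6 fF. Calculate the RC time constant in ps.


Step 1: tau = R * C
Step 2: tau = 2097 * 5.6 fF = 2097 * 5.6e-15 F
Step 3: tau = 1.17432e-11 s = 11.7432 ps

11.7432


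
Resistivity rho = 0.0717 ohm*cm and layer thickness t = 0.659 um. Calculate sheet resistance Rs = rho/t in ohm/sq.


Step 1: Convert thickness to cm: t = 0.659 um = 6.5900e-05 cm
Step 2: Rs = rho / t = 0.0717 / 6.5900e-05
Step 3: Rs = 1088.0 ohm/sq

1088.0


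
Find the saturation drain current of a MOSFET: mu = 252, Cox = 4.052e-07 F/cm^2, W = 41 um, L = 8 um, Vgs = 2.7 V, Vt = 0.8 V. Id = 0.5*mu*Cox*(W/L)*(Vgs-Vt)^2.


Step 1: Overdrive voltage Vov = Vgs - Vt = 2.7 - 0.8 = 1.9 V
Step 2: W/L = 41/8 = 5.125
Step 3: Id = 0.5 * 252 * 4.052e-07 * 5.125 * 1.9^2
Step 4: Id = 9.45e-04 A

9.45e-04


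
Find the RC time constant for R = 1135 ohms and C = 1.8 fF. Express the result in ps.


Step 1: tau = R * C
Step 2: tau = 1135 * 1.8 fF = 1135 * 1.8e-15 F
Step 3: tau = 2.043e-12 s = 2.043 ps

2.043


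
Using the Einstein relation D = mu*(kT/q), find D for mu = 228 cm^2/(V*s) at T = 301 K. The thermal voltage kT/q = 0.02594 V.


Step 1: D = mu * (kT/q)
Step 2: D = 228 * 0.02594
Step 3: D = 5.91 cm^2/s

5.91


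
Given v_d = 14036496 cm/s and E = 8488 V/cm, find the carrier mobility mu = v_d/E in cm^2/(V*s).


Step 1: mu = v_d / E
Step 2: mu = 14036496 / 8488
Step 3: mu = 1653.69 cm^2/(V*s)

1653.69


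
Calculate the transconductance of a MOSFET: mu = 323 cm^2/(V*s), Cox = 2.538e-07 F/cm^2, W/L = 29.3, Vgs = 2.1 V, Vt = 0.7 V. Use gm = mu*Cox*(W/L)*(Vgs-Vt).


Step 1: Vov = Vgs - Vt = 2.1 - 0.7 = 1.4 V
Step 2: gm = mu * Cox * (W/L) * Vov
Step 3: gm = 323 * 2.538e-07 * 29.3 * 1.4 = 3.36e-03 S

3.36e-03


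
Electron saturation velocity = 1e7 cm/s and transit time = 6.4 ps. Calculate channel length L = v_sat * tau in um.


Step 1: tau in seconds = 6.4 ps * 1e-12 = 6.4000e-12 s
Step 2: L = v_sat * tau = 1e7 * 6.4000e-12 = 6.4000e-05 cm
Step 3: L in um = 6.4000e-05 * 1e4 = 0.64 um

0.64


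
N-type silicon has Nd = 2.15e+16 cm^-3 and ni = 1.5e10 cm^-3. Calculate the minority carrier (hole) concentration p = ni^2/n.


Step 1: Since Nd >> ni, n ≈ Nd = 2.15e+16 cm^-3
Step 2: p = ni^2 / n = (1.5e10)^2 / 2.15e+16
Step 3: p = 2.25e20 / 2.15e+16 = 1.05e+04 cm^-3

1.05e+04


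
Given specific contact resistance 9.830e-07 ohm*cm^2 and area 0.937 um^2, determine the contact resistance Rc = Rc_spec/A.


Step 1: Convert area to cm^2: 0.937 um^2 = 9.3700e-09 cm^2
Step 2: Rc = Rc_spec / A = 9.830e-07 / 9.3700e-09
Step 3: Rc = 1.05e+02 ohms

1.05e+02


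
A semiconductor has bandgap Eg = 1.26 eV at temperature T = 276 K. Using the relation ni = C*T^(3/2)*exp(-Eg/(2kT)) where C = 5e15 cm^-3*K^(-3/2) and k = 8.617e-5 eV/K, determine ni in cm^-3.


Step 1: Compute kT = 8.617e-5 * 276 = 0.02378292 eV
Step 2: Exponent = -Eg/(2kT) = -1.26/(2*0.02378292) = -26.48960
Step 3: T^(3/2) = 276^1.5 = 4585.26
Step 4: ni = 5e15 * 4585.26 * exp(-26.48960) = 7.18e+07 cm^-3

7.18e+07


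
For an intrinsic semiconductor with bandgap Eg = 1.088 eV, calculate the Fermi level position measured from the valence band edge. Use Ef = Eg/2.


Step 1: For an intrinsic semiconductor, the Fermi level sits at midgap.
Step 2: Ef = Eg / 2 = 1.088 / 2 = 0.544 eV

0.544


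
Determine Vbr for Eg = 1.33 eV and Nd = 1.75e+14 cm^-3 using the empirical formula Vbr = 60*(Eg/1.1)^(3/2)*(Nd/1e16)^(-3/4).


Step 1: Eg/1.1 = 1.33/1.1 = 1.209091
Step 2: (Eg/1.1)^1.5 = 1.209091^1.5 = 1.329500
Step 3: (Nd/1e16)^(-0.75) = (0.0175)^(-0.75) = 20.783633
Step 4: Vbr = 60 * 1.329500 * 20.783633 = 1657.9 V

1657.9


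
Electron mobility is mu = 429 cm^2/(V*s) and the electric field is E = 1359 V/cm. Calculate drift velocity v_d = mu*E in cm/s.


Step 1: v_d = mu * E
Step 2: v_d = 429 * 1359 = 583011
Step 3: v_d = 5.83e+05 cm/s

5.83e+05


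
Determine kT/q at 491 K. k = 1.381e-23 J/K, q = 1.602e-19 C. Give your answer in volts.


Step 1: kT = 1.381e-23 * 491 = 6.78071e-21 J
Step 2: Vt = kT/q = 6.78071e-21 / 1.602e-19
Step 3: Vt = 0.04233 V

0.04233


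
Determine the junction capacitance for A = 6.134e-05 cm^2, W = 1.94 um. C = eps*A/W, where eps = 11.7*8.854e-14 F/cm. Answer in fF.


Step 1: eps_Si = 11.7 * 8.854e-14 = 1.035918e-12 F/cm
Step 2: W in cm = 1.94 * 1e-4 = 1.94e-04 cm
Step 3: C = 1.035918e-12 * 6.134e-05 / 1.94e-04 = 3.275423e-13 F
Step 4: C = 327.54 fF

327.54


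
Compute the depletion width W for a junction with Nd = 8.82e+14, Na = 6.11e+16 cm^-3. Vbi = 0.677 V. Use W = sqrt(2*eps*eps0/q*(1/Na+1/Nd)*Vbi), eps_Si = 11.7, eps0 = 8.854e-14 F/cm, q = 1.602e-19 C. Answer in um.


Step 1: 1/Na + 1/Nd = 1/6.11e+16 + 1/8.82e+14 = 1.15015e-15
Step 2: 2*eps*eps0/q = 2*11.7*8.854e-14/1.602e-19 = 1.293281e+07
Step 3: W^2 = 1.293281e+07 * 1.15015e-15 * 0.677 = 1.00702e-08
Step 4: W = sqrt(1.00702e-08) = 1.004e-04 cm = 1.004 um

1.004


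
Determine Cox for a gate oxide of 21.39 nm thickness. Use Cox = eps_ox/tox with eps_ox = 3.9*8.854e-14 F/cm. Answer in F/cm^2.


Step 1: eps_ox = 3.9 * 8.854e-14 = 3.45306e-13 F/cm
Step 2: tox in cm = 21.39 nm * 1e-7 = 2.1390e-06 cm
Step 3: Cox = 3.45306e-13 / 2.1390e-06 = 1.61e-07 F/cm^2

1.61e-07


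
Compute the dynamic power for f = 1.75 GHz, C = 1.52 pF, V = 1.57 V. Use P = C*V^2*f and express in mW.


Step 1: V^2 = 1.57^2 = 2.4649 V^2
Step 2: P = C*V^2*f = 1.52e-12 F * 2.4649 * 1.75e9 Hz
Step 3: P = 6.556634e-03 W
Step 4: P = 6.557 mW

6.557


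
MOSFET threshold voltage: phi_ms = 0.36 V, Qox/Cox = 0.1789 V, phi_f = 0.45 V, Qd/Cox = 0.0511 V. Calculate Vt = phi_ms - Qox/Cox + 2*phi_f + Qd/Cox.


Step 1: Vt = phi_ms - Qox/Cox + 2*phi_f + Qd/Cox
Step 2: Vt = 0.36 - 0.1789 + 2*0.45 + 0.0511
Step 3: Vt = 0.36 - 0.1789 + 0.9 + 0.0511
Step 4: Vt = 1.1322 V

1.1322


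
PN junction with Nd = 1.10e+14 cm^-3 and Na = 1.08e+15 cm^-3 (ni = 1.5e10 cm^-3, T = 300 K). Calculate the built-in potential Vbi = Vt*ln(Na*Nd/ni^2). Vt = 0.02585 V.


Step 1: Compute Na*Nd/ni^2 = 1.08e+15 * 1.10e+14 / (1.5e10)^2 = 5.2800e+08
Step 2: ln(5.2800e+08) = 20.0846
Step 3: Vbi = 0.02585 * 20.0846 = 0.519 V

0.519


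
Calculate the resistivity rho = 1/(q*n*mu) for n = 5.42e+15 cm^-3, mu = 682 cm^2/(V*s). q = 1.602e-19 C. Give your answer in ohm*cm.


Step 1: sigma = q * n * mu = 1.602e-19 * 5.42e+15 * 682 = 5.92170e-01 S/cm
Step 2: rho = 1 / sigma = 1 / 5.92170e-01 = 1.689 ohm*cm

1.689


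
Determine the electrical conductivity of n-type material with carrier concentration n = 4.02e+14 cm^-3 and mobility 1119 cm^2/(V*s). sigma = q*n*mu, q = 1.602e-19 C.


Step 1: sigma = q * n * mu
Step 2: sigma = 1.602e-19 * 4.02e+14 * 1119
Step 3: sigma = 7.206e-02 S/cm

7.206e-02


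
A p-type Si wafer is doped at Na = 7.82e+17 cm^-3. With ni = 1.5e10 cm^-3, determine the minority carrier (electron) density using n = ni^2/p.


Step 1: Majority hole concentration p ≈ Na = 7.82e+17 cm^-3
Step 2: n = ni^2 / Na = (1.5e10)^2 / 7.82e+17
Step 3: n = 2.88e+02 cm^-3

2.88e+02


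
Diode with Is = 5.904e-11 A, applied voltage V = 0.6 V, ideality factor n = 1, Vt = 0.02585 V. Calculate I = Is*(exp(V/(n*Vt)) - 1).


Step 1: V/(n*Vt) = 0.6/(1*0.02585) = 23.2108
Step 2: exp(23.2108) = 1.2032e+10
Step 3: I = 5.904e-11 * (1.2032e+10 - 1) = 7.10e-01 A

7.10e-01


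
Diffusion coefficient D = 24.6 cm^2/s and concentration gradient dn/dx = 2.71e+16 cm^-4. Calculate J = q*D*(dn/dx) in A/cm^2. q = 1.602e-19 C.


Step 1: J = q * D * (dn/dx)
Step 2: J = 1.602e-19 * 24.6 * 2.71e+16
Step 3: J = 1.07e-01 A/cm^2

1.07e-01


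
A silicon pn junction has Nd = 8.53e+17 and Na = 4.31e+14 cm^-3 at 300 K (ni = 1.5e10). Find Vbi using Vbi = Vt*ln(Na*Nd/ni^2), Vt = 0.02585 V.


Step 1: Compute Na*Nd/ni^2 = 4.31e+14 * 8.53e+17 / (1.5e10)^2 = 1.6340e+12
Step 2: ln(1.6340e+12) = 28.1221
Step 3: Vbi = 0.02585 * 28.1221 = 0.727 V

0.727


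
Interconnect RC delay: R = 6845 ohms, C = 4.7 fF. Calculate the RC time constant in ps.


Step 1: tau = R * C
Step 2: tau = 6845 * 4.7 fF = 6845 * 4.7e-15 F
Step 3: tau = 3.21715e-11 s = 32.1715 ps

32.1715


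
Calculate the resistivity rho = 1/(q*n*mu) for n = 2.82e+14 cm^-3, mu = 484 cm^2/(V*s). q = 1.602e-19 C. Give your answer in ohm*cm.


Step 1: sigma = q * n * mu = 1.602e-19 * 2.82e+14 * 484 = 2.18654e-02 S/cm
Step 2: rho = 1 / sigma = 1 / 2.18654e-02 = 45.73 ohm*cm

45.73


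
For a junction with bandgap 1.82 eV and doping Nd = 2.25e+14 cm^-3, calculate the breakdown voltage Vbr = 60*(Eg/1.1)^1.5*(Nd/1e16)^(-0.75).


Step 1: Eg/1.1 = 1.82/1.1 = 1.654545
Step 2: (Eg/1.1)^1.5 = 1.654545^1.5 = 2.128227
Step 3: (Nd/1e16)^(-0.75) = (0.0225)^(-0.75) = 17.213259
Step 4: Vbr = 60 * 2.128227 * 17.213259 = 2198.0 V

2198.0


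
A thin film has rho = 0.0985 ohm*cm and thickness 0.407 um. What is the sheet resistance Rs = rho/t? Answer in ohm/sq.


Step 1: Convert thickness to cm: t = 0.407 um = 4.0700e-05 cm
Step 2: Rs = rho / t = 0.0985 / 4.0700e-05
Step 3: Rs = 2420.1 ohm/sq

2420.1


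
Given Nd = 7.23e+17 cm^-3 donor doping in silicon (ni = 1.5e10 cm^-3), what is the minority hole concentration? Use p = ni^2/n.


Step 1: Since Nd >> ni, n ≈ Nd = 7.23e+17 cm^-3
Step 2: p = ni^2 / n = (1.5e10)^2 / 7.23e+17
Step 3: p = 2.25e20 / 7.23e+17 = 3.11e+02 cm^-3

3.11e+02


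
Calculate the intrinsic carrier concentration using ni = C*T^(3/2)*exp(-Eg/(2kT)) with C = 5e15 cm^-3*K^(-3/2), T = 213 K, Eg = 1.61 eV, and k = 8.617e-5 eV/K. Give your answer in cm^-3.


Step 1: Compute kT = 8.617e-5 * 213 = 0.01835421 eV
Step 2: Exponent = -Eg/(2kT) = -1.61/(2*0.01835421) = -43.85915
Step 3: T^(3/2) = 213^1.5 = 3108.63
Step 4: ni = 5e15 * 3108.63 * exp(-43.85915) = 1.39e+00 cm^-3

1.39e+00


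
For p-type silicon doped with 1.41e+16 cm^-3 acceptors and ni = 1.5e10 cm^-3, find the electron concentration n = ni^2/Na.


Step 1: Majority hole concentration p ≈ Na = 1.41e+16 cm^-3
Step 2: n = ni^2 / Na = (1.5e10)^2 / 1.41e+16
Step 3: n = 1.60e+04 cm^-3

1.60e+04


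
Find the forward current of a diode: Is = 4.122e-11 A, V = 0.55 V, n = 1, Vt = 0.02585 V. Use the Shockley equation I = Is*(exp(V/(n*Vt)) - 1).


Step 1: V/(n*Vt) = 0.55/(1*0.02585) = 21.2766
Step 2: exp(21.2766) = 1.7390e+09
Step 3: I = 4.122e-11 * (1.7390e+09 - 1) = 7.17e-02 A

7.17e-02


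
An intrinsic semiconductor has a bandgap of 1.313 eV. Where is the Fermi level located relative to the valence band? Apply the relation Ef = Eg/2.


Step 1: For an intrinsic semiconductor, the Fermi level sits at midgap.
Step 2: Ef = Eg / 2 = 1.313 / 2 = 0.6565 eV

0.6565


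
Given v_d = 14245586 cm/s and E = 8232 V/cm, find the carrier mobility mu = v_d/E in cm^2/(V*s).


Step 1: mu = v_d / E
Step 2: mu = 14245586 / 8232
Step 3: mu = 1730.51 cm^2/(V*s)

1730.51


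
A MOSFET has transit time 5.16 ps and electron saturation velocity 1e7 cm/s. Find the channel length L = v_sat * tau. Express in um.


Step 1: tau in seconds = 5.16 ps * 1e-12 = 5.1600e-12 s
Step 2: L = v_sat * tau = 1e7 * 5.1600e-12 = 5.1600e-05 cm
Step 3: L in um = 5.1600e-05 * 1e4 = 0.516 um

0.516


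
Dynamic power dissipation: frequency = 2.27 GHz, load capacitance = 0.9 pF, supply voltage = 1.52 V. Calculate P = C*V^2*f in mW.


Step 1: V^2 = 1.52^2 = 2.3104 V^2
Step 2: P = C*V^2*f = 0.9e-12 F * 2.3104 * 2.27e9 Hz
Step 3: P = 4.7201472e-03 W
Step 4: P = 4.72 mW

4.72


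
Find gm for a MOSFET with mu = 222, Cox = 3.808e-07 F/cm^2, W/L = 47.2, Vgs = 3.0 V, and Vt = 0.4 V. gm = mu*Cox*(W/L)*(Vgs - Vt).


Step 1: Vov = Vgs - Vt = 3.0 - 0.4 = 2.6 V
Step 2: gm = mu * Cox * (W/L) * Vov
Step 3: gm = 222 * 3.808e-07 * 47.2 * 2.6 = 1.04e-02 S

1.04e-02
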